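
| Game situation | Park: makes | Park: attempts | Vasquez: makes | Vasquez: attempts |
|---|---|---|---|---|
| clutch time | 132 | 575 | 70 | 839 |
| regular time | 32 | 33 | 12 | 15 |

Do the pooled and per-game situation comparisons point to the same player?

Yes

Clutch time: Park 132/575 = 23.0%, Vasquez 70/839 = 8.3% → Park
Regular time: Park 32/33 = 97.0%, Vasquez 12/15 = 80.0% → Park
Overall: Park 164/608 = 27.0%, Vasquez 82/854 = 9.6% → Park
Park wins overall and in every game group — no reversal.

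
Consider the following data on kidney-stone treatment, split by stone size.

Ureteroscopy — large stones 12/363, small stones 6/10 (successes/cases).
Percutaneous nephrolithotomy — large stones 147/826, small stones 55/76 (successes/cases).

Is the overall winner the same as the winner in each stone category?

Yes

Large stones: ureteroscopy 12/363 = 3.3%, percutaneous nephrolithotomy 147/826 = 17.8% → percutaneous nephrolithotomy
Small stones: ureteroscopy 6/10 = 60.0%, percutaneous nephrolithotomy 55/76 = 72.4% → percutaneous nephrolithotomy
Overall: ureteroscopy 18/373 = 4.8%, percutaneous nephrolithotomy 202/902 = 22.4% → percutaneous nephrolithotomy
Percutaneous nephrolithotomy wins overall and in every stone group — no reversal.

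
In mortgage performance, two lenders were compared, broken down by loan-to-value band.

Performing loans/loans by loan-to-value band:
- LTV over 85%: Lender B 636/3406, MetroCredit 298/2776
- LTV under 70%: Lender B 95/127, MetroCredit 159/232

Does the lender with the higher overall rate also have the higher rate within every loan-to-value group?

LTV over 85%: Lender B 636/3406 = 18.7%, MetroCredit 298/2776 = 10.7% → Lender B
LTV under 70%: Lender B 95/127 = 74.8%, MetroCredit 159/232 = 68.5% → Lender B
Overall: Lender B 731/3533 = 20.7%, MetroCredit 457/3008 = 15.2% → Lender B
Lender B wins overall and in every loan-to-value group — no reversal.

Yes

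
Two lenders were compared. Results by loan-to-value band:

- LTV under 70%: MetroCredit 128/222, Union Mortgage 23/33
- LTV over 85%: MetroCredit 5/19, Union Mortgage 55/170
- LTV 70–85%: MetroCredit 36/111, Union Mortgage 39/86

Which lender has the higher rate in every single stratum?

Union Mortgage

LTV under 70%: MetroCredit 128/222 = 57.7%, Union Mortgage 23/33 = 69.7% → Union Mortgage
LTV over 85%: MetroCredit 5/19 = 26.3%, Union Mortgage 55/170 = 32.4% → Union Mortgage
LTV 70–85%: MetroCredit 36/111 = 32.4%, Union Mortgage 39/86 = 45.3% → Union Mortgage
Union Mortgage has the higher rate in all 3 groups.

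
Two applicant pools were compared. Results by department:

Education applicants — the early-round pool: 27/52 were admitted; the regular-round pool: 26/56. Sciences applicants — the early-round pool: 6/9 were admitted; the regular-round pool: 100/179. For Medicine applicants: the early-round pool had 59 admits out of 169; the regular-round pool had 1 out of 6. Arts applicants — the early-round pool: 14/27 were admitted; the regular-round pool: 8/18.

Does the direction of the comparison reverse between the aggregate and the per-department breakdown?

Education: the early-round pool 27/52 = 51.9%, the regular-round pool 26/56 = 46.4% → the early-round pool
Sciences: the early-round pool 6/9 = 66.7%, the regular-round pool 100/179 = 55.9% → the early-round pool
Medicine: the early-round pool 59/169 = 34.9%, the regular-round pool 1/6 = 16.7% → the early-round pool
Arts: the early-round pool 14/27 = 51.9%, the regular-round pool 8/18 = 44.4% → the early-round pool
Overall: the early-round pool 106/257 = 41.2%, the regular-round pool 135/259 = 52.1% → the regular-round pool
The early-round pool wins each department group but the regular-round pool wins overall — the comparison reverses. The early-round pool's applicants skew toward Medicine, which has a lower base rate.

Yes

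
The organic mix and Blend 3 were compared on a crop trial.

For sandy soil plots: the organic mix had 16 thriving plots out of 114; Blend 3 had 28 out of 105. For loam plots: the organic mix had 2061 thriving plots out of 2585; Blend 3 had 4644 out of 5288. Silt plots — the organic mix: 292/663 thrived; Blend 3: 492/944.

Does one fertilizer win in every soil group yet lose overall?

Sandy soil: the organic mix 16/114 = 14.0%, Blend 3 28/105 = 26.7% → Blend 3
Loam: the organic mix 2061/2585 = 79.7%, Blend 3 4644/5288 = 87.8% → Blend 3
Silt: the organic mix 292/663 = 44.0%, Blend 3 492/944 = 52.1% → Blend 3
Overall: the organic mix 2369/3362 = 70.5%, Blend 3 5164/6337 = 81.5% → Blend 3
Blend 3 wins overall and in every soil group — no reversal.

No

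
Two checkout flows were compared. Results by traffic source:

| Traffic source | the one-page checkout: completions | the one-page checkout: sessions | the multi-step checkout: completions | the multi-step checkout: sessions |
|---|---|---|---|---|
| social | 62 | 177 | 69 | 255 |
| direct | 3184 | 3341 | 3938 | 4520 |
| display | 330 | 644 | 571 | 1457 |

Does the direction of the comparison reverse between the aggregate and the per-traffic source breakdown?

No

Social: the one-page checkout 62/177 = 35.0%, the multi-step checkout 69/255 = 27.1% → the one-page checkout
Direct: the one-page checkout 3184/3341 = 95.3%, the multi-step checkout 3938/4520 = 87.1% → the one-page checkout
Display: the one-page checkout 330/644 = 51.2%, the multi-step checkout 571/1457 = 39.2% → the one-page checkout
Overall: the one-page checkout 3576/4162 = 85.9%, the multi-step checkout 4578/6232 = 73.5% → the one-page checkout
The one-page checkout wins overall and in every traffic group — no reversal.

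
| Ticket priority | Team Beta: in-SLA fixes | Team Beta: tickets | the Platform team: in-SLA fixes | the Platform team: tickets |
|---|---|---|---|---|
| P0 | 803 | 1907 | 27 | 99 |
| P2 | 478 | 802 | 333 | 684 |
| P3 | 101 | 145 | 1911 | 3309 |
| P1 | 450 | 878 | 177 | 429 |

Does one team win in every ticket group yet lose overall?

Yes

P0: Team Beta 803/1907 = 42.1%, the Platform team 27/99 = 27.3% → Team Beta
P2: Team Beta 478/802 = 59.6%, the Platform team 333/684 = 48.7% → Team Beta
P3: Team Beta 101/145 = 69.7%, the Platform team 1911/3309 = 57.8% → Team Beta
P1: Team Beta 450/878 = 51.3%, the Platform team 177/429 = 41.3% → Team Beta
Overall: Team Beta 1832/3732 = 49.1%, the Platform team 2448/4521 = 54.1% → the Platform team
Team Beta wins each ticket group but the Platform team wins overall — the comparison reverses. Team Beta's tickets skew toward P0, which has a lower base rate.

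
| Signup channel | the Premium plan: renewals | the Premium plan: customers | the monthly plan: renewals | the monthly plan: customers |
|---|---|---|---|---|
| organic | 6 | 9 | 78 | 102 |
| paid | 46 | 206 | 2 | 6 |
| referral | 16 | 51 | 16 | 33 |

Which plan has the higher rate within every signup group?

the monthly plan

Organic: the Premium plan 6/9 = 66.7%, the monthly plan 78/102 = 76.5% → the monthly plan
Paid: the Premium plan 46/206 = 22.3%, the monthly plan 2/6 = 33.3% → the monthly plan
Referral: the Premium plan 16/51 = 31.4%, the monthly plan 16/33 = 48.5% → the monthly plan
The monthly plan has the higher rate in all 3 groups.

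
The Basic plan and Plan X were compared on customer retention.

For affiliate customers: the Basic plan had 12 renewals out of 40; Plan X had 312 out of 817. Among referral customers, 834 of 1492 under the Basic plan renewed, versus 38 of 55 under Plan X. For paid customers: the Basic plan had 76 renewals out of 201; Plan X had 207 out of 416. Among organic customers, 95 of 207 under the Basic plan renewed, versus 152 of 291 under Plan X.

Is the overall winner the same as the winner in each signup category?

No

Affiliate: the Basic plan 12/40 = 30.0%, Plan X 312/817 = 38.2% → Plan X
Referral: the Basic plan 834/1492 = 55.9%, Plan X 38/55 = 69.1% → Plan X
Paid: the Basic plan 76/201 = 37.8%, Plan X 207/416 = 49.8% → Plan X
Organic: the Basic plan 95/207 = 45.9%, Plan X 152/291 = 52.2% → Plan X
Overall: the Basic plan 1017/1940 = 52.4%, Plan X 709/1579 = 44.9% → the Basic plan
Plan X wins each signup group but the Basic plan wins overall — the comparison reverses. Plan X's customers skew toward affiliate, which has a lower base rate.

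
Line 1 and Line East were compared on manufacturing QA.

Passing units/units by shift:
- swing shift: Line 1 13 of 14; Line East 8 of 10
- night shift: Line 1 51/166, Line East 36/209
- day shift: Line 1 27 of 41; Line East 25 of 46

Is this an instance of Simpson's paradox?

Swing shift: Line 1 13/14 = 92.9%, Line East 8/10 = 80.0% → Line 1
Night shift: Line 1 51/166 = 30.7%, Line East 36/209 = 17.2% → Line 1
Day shift: Line 1 27/41 = 65.9%, Line East 25/46 = 54.3% → Line 1
Overall: Line 1 91/221 = 41.2%, Line East 69/265 = 26.0% → Line 1
Line 1 wins overall and in every shift group — no reversal.

No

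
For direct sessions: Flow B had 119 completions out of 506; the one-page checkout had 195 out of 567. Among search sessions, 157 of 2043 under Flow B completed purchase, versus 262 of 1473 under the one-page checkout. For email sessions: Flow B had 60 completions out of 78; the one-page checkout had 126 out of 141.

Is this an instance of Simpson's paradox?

Direct: Flow B 119/506 = 23.5%, the one-page checkout 195/567 = 34.4% → the one-page checkout
Search: Flow B 157/2043 = 7.7%, the one-page checkout 262/1473 = 17.8% → the one-page checkout
Email: Flow B 60/78 = 76.9%, the one-page checkout 126/141 = 89.4% → the one-page checkout
Overall: Flow B 336/2627 = 12.8%, the one-page checkout 583/2181 = 26.7% → the one-page checkout
The one-page checkout wins overall and in every traffic group — no reversal.

No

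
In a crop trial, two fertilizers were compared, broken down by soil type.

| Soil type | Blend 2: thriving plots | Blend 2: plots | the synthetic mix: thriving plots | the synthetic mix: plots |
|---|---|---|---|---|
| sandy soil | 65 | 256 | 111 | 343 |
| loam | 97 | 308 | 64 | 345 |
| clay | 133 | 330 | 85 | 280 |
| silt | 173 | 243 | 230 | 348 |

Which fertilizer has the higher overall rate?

Blend 2

Sandy soil: Blend 2 65/256 = 25.4%, the synthetic mix 111/343 = 32.4% → the synthetic mix
Loam: Blend 2 97/308 = 31.5%, the synthetic mix 64/345 = 18.6% → Blend 2
Clay: Blend 2 133/330 = 40.3%, the synthetic mix 85/280 = 30.4% → Blend 2
Silt: Blend 2 173/243 = 71.2%, the synthetic mix 230/348 = 66.1% → Blend 2
Overall: Blend 2 468/1137 = 41.2%, the synthetic mix 490/1316 = 37.2% → Blend 2
(Neither sweeps every soil group, but Blend 2 has the higher pooled rate.)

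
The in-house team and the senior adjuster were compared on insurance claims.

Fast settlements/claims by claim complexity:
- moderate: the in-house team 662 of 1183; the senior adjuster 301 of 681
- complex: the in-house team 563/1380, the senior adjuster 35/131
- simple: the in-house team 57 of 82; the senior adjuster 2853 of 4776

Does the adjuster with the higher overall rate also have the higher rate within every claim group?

No

Moderate: the in-house team 662/1183 = 56.0%, the senior adjuster 301/681 = 44.2% → the in-house team
Complex: the in-house team 563/1380 = 40.8%, the senior adjuster 35/131 = 26.7% → the in-house team
Simple: the in-house team 57/82 = 69.5%, the senior adjuster 2853/4776 = 59.7% → the in-house team
Overall: the in-house team 1282/2645 = 48.5%, the senior adjuster 3189/5588 = 57.1% → the senior adjuster
The in-house team wins each claim group but the senior adjuster wins overall — the comparison reverses. The in-house team's claims skew toward complex, which has a lower base rate.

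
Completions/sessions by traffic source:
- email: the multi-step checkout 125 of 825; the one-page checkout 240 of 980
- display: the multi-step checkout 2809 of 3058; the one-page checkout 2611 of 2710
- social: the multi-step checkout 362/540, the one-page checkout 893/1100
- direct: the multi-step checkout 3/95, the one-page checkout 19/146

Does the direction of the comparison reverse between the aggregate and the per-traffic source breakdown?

No

Email: the multi-step checkout 125/825 = 15.2%, the one-page checkout 240/980 = 24.5% → the one-page checkout
Display: the multi-step checkout 2809/3058 = 91.9%, the one-page checkout 2611/2710 = 96.3% → the one-page checkout
Social: the multi-step checkout 362/540 = 67.0%, the one-page checkout 893/1100 = 81.2% → the one-page checkout
Direct: the multi-step checkout 3/95 = 3.2%, the one-page checkout 19/146 = 13.0% → the one-page checkout
Overall: the multi-step checkout 3299/4518 = 73.0%, the one-page checkout 3763/4936 = 76.2% → the one-page checkout
The one-page checkout wins overall and in every traffic group — no reversal.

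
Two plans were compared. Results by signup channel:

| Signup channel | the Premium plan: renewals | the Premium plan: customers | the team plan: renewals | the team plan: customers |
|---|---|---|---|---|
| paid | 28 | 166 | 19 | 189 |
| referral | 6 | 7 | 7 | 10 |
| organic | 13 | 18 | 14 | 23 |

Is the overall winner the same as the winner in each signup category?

Paid: the Premium plan 28/166 = 16.9%, the team plan 19/189 = 10.1% → the Premium plan
Referral: the Premium plan 6/7 = 85.7%, the team plan 7/10 = 70.0% → the Premium plan
Organic: the Premium plan 13/18 = 72.2%, the team plan 14/23 = 60.9% → the Premium plan
Overall: the Premium plan 47/191 = 24.6%, the team plan 40/222 = 18.0% → the Premium plan
The Premium plan wins overall and in every signup group — no reversal.

Yes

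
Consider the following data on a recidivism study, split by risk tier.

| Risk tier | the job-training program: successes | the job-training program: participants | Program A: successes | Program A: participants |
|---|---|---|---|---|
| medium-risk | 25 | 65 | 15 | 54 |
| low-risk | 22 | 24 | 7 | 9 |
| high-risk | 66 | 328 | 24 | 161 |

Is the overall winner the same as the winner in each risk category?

Yes

Medium-risk: the job-training program 25/65 = 38.5%, Program A 15/54 = 27.8% → the job-training program
Low-risk: the job-training program 22/24 = 91.7%, Program A 7/9 = 77.8% → the job-training program
High-risk: the job-training program 66/328 = 20.1%, Program A 24/161 = 14.9% → the job-training program
Overall: the job-training program 113/417 = 27.1%, Program A 46/224 = 20.5% → the job-training program
The job-training program wins overall and in every risk group — no reversal.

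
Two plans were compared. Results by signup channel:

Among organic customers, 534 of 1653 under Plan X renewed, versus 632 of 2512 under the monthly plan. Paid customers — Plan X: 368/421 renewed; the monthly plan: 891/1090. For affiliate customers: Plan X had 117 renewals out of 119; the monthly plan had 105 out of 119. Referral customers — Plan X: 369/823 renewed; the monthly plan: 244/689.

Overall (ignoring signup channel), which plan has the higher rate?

Organic: Plan X 534/1653 = 32.3%, the monthly plan 632/2512 = 25.2% → Plan X
Paid: Plan X 368/421 = 87.4%, the monthly plan 891/1090 = 81.7% → Plan X
Affiliate: Plan X 117/119 = 98.3%, the monthly plan 105/119 = 88.2% → Plan X
Referral: Plan X 369/823 = 44.8%, the monthly plan 244/689 = 35.4% → Plan X
Overall: Plan X 1388/3016 = 46.0%, the monthly plan 1872/4410 = 42.4% → Plan X

Plan X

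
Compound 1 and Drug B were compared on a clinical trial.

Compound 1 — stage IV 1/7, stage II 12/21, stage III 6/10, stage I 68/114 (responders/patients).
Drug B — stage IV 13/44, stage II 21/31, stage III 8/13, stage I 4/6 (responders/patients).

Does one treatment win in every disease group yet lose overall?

Stage IV: Compound 1 1/7 = 14.3%, Drug B 13/44 = 29.5% → Drug B
Stage II: Compound 1 12/21 = 57.1%, Drug B 21/31 = 67.7% → Drug B
Stage III: Compound 1 6/10 = 60.0%, Drug B 8/13 = 61.5% → Drug B
Stage I: Compound 1 68/114 = 59.6%, Drug B 4/6 = 66.7% → Drug B
Overall: Compound 1 87/152 = 57.2%, Drug B 46/94 = 48.9% → Compound 1
Drug B wins each disease group but Compound 1 wins overall — the comparison reverses. Drug B's patients skew toward stage IV, which has a lower base rate.

Yes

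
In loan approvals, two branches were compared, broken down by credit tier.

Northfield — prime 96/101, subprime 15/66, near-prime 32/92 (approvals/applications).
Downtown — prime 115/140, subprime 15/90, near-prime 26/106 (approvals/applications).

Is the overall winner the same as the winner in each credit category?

Yes

Prime: Northfield 96/101 = 95.0%, Downtown 115/140 = 82.1% → Northfield
Subprime: Northfield 15/66 = 22.7%, Downtown 15/90 = 16.7% → Northfield
Near-prime: Northfield 32/92 = 34.8%, Downtown 26/106 = 24.5% → Northfield
Overall: Northfield 143/259 = 55.2%, Downtown 156/336 = 46.4% → Northfield
Northfield wins overall and in every credit group — no reversal.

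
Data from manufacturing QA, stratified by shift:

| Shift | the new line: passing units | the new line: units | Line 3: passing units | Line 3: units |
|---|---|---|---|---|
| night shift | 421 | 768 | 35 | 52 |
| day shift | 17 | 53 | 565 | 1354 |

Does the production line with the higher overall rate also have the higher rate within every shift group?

Night shift: the new line 421/768 = 54.8%, Line 3 35/52 = 67.3% → Line 3
Day shift: the new line 17/53 = 32.1%, Line 3 565/1354 = 41.7% → Line 3
Overall: the new line 438/821 = 53.3%, Line 3 600/1406 = 42.7% → the new line
Line 3 wins each shift group but the new line wins overall — the comparison reverses. Line 3's units skew toward day shift, which has a lower base rate.

No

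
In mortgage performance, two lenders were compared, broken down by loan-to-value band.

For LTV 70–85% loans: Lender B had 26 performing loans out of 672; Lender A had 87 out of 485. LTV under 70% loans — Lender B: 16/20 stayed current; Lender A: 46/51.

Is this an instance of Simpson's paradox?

No

LTV 70–85%: Lender B 26/672 = 3.9%, Lender A 87/485 = 17.9% → Lender A
LTV under 70%: Lender B 16/20 = 80.0%, Lender A 46/51 = 90.2% → Lender A
Overall: Lender B 42/692 = 6.1%, Lender A 133/536 = 24.8% → Lender A
Lender A wins overall and in every loan-to-value group — no reversal.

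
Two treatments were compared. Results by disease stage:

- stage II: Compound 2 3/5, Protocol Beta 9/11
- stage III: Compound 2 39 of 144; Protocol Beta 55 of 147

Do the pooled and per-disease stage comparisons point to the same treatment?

Yes

Stage II: Compound 2 3/5 = 60.0%, Protocol Beta 9/11 = 81.8% → Protocol Beta
Stage III: Compound 2 39/144 = 27.1%, Protocol Beta 55/147 = 37.4% → Protocol Beta
Overall: Compound 2 42/149 = 28.2%, Protocol Beta 64/158 = 40.5% → Protocol Beta
Protocol Beta wins overall and in every disease group — no reversal.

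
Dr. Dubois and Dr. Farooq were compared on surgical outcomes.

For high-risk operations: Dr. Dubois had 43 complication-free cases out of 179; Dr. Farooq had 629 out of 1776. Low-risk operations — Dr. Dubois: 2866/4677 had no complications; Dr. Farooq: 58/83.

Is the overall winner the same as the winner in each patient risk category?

No

High-risk: Dr. Dubois 43/179 = 24.0%, Dr. Farooq 629/1776 = 35.4% → Dr. Farooq
Low-risk: Dr. Dubois 2866/4677 = 61.3%, Dr. Farooq 58/83 = 69.9% → Dr. Farooq
Overall: Dr. Dubois 2909/4856 = 59.9%, Dr. Farooq 687/1859 = 37.0% → Dr. Dubois
Dr. Farooq wins each patient risk group but Dr. Dubois wins overall — the comparison reverses. Dr. Farooq's operations skew toward high-risk, which has a lower base rate.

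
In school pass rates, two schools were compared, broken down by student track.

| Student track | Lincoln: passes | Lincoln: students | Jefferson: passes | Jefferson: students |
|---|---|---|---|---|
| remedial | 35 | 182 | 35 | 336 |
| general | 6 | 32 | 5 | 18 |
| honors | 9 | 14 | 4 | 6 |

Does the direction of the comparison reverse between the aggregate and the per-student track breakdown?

No

Remedial: Lincoln 35/182 = 19.2%, Jefferson 35/336 = 10.4% → Lincoln
General: Lincoln 6/32 = 18.8%, Jefferson 5/18 = 27.8% → Jefferson
Honors: Lincoln 9/14 = 64.3%, Jefferson 4/6 = 66.7% → Jefferson
Overall: Lincoln 50/228 = 21.9%, Jefferson 44/360 = 12.2% → Lincoln
Neither sweeps: Lincoln wins 1 of 3 groups, Jefferson wins 2. Lincoln wins overall but not every group — no Simpson reversal.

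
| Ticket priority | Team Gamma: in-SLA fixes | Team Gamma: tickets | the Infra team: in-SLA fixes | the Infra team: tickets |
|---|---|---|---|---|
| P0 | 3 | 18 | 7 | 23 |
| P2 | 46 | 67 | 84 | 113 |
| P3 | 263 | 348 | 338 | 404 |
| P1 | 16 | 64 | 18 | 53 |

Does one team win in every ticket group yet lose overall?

No

P0: Team Gamma 3/18 = 16.7%, the Infra team 7/23 = 30.4% → the Infra team
P2: Team Gamma 46/67 = 68.7%, the Infra team 84/113 = 74.3% → the Infra team
P3: Team Gamma 263/348 = 75.6%, the Infra team 338/404 = 83.7% → the Infra team
P1: Team Gamma 16/64 = 25.0%, the Infra team 18/53 = 34.0% → the Infra team
Overall: Team Gamma 328/497 = 66.0%, the Infra team 447/593 = 75.4% → the Infra team
The Infra team wins overall and in every ticket group — no reversal.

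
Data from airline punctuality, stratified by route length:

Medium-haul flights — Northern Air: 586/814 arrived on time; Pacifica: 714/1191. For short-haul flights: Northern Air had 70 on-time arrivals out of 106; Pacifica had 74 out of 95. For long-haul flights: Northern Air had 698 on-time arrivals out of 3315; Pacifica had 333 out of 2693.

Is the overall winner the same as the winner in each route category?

No

Medium-haul: Northern Air 586/814 = 72.0%, Pacifica 714/1191 = 59.9% → Northern Air
Short-haul: Northern Air 70/106 = 66.0%, Pacifica 74/95 = 77.9% → Pacifica
Long-haul: Northern Air 698/3315 = 21.1%, Pacifica 333/2693 = 12.4% → Northern Air
Overall: Northern Air 1354/4235 = 32.0%, Pacifica 1121/3979 = 28.2% → Northern Air
Neither sweeps: Northern Air wins 2 of 3 groups, Pacifica wins 1. Northern Air wins overall but not every group — no Simpson reversal.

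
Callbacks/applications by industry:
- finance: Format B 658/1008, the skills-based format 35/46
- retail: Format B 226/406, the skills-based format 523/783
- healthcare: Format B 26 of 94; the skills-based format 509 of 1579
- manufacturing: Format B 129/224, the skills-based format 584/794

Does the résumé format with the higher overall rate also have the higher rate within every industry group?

No

Finance: Format B 658/1008 = 65.3%, the skills-based format 35/46 = 76.1% → the skills-based format
Retail: Format B 226/406 = 55.7%, the skills-based format 523/783 = 66.8% → the skills-based format
Healthcare: Format B 26/94 = 27.7%, the skills-based format 509/1579 = 32.2% → the skills-based format
Manufacturing: Format B 129/224 = 57.6%, the skills-based format 584/794 = 73.6% → the skills-based format
Overall: Format B 1039/1732 = 60.0%, the skills-based format 1651/3202 = 51.6% → Format B
The skills-based format wins each industry group but Format B wins overall — the comparison reverses. The skills-based format's applications skew toward healthcare, which has a lower base rate.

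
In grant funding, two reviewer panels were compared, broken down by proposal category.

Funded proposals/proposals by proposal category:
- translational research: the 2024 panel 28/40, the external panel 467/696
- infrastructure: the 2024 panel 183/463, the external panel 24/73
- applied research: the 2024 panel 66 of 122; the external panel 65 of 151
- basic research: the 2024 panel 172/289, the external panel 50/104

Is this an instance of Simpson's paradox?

Yes

Translational research: the 2024 panel 28/40 = 70.0%, the external panel 467/696 = 67.1% → the 2024 panel
Infrastructure: the 2024 panel 183/463 = 39.5%, the external panel 24/73 = 32.9% → the 2024 panel
Applied research: the 2024 panel 66/122 = 54.1%, the external panel 65/151 = 43.0% → the 2024 panel
Basic research: the 2024 panel 172/289 = 59.5%, the external panel 50/104 = 48.1% → the 2024 panel
Overall: the 2024 panel 449/914 = 49.1%, the external panel 606/1024 = 59.2% → the external panel
The 2024 panel wins each proposal group but the external panel wins overall — the comparison reverses. The 2024 panel's proposals skew toward infrastructure, which has a lower base rate.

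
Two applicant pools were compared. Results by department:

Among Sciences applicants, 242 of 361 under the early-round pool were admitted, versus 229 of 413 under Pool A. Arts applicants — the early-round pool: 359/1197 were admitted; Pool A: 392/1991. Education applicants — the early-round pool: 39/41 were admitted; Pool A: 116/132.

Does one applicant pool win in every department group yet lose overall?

No

Sciences: the early-round pool 242/361 = 67.0%, Pool A 229/413 = 55.4% → the early-round pool
Arts: the early-round pool 359/1197 = 30.0%, Pool A 392/1991 = 19.7% → the early-round pool
Education: the early-round pool 39/41 = 95.1%, Pool A 116/132 = 87.9% → the early-round pool
Overall: the early-round pool 640/1599 = 40.0%, Pool A 737/2536 = 29.1% → the early-round pool
The early-round pool wins overall and in every department group — no reversal.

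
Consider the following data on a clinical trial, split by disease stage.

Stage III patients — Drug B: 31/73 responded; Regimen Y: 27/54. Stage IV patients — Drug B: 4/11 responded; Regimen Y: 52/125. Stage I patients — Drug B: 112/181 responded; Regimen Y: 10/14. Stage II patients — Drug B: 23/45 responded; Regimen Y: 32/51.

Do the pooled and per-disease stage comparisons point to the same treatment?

Stage III: Drug B 31/73 = 42.5%, Regimen Y 27/54 = 50.0% → Regimen Y
Stage IV: Drug B 4/11 = 36.4%, Regimen Y 52/125 = 41.6% → Regimen Y
Stage I: Drug B 112/181 = 61.9%, Regimen Y 10/14 = 71.4% → Regimen Y
Stage II: Drug B 23/45 = 51.1%, Regimen Y 32/51 = 62.7% → Regimen Y
Overall: Drug B 170/310 = 54.8%, Regimen Y 121/244 = 49.6% → Drug B
Regimen Y wins each disease group but Drug B wins overall — the comparison reverses. Regimen Y's patients skew toward stage IV, which has a lower base rate.

No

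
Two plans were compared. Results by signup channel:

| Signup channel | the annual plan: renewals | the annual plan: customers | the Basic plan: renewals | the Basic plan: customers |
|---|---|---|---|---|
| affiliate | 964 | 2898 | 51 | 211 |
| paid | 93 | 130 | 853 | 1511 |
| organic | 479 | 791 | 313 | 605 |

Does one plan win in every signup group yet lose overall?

Yes

Affiliate: the annual plan 964/2898 = 33.3%, the Basic plan 51/211 = 24.2% → the annual plan
Paid: the annual plan 93/130 = 71.5%, the Basic plan 853/1511 = 56.5% → the annual plan
Organic: the annual plan 479/791 = 60.6%, the Basic plan 313/605 = 51.7% → the annual plan
Overall: the annual plan 1536/3819 = 40.2%, the Basic plan 1217/2327 = 52.3% → the Basic plan
The annual plan wins each signup group but the Basic plan wins overall — the comparison reverses. The annual plan's customers skew toward affiliate, which has a lower base rate.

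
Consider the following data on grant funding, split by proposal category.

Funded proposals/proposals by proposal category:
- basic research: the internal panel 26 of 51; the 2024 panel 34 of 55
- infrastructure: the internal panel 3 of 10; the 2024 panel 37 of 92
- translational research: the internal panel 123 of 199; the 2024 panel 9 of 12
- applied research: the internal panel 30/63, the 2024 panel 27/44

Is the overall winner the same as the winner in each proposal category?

No

Basic research: the internal panel 26/51 = 51.0%, the 2024 panel 34/55 = 61.8% → the 2024 panel
Infrastructure: the internal panel 3/10 = 30.0%, the 2024 panel 37/92 = 40.2% → the 2024 panel
Translational research: the internal panel 123/199 = 61.8%, the 2024 panel 9/12 = 75.0% → the 2024 panel
Applied research: the internal panel 30/63 = 47.6%, the 2024 panel 27/44 = 61.4% → the 2024 panel
Overall: the internal panel 182/323 = 56.3%, the 2024 panel 107/203 = 52.7% → the internal panel
The 2024 panel wins each proposal group but the internal panel wins overall — the comparison reverses. The 2024 panel's proposals skew toward infrastructure, which has a lower base rate.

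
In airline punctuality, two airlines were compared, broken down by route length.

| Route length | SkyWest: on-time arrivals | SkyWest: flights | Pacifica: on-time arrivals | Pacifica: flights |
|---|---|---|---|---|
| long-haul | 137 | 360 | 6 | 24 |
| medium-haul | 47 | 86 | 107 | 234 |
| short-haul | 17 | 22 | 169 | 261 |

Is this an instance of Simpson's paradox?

Yes

Long-haul: SkyWest 137/360 = 38.1%, Pacifica 6/24 = 25.0% → SkyWest
Medium-haul: SkyWest 47/86 = 54.7%, Pacifica 107/234 = 45.7% → SkyWest
Short-haul: SkyWest 17/22 = 77.3%, Pacifica 169/261 = 64.8% → SkyWest
Overall: SkyWest 201/468 = 42.9%, Pacifica 282/519 = 54.3% → Pacifica
SkyWest wins each route group but Pacifica wins overall — the comparison reverses. SkyWest's flights skew toward long-haul, which has a lower base rate.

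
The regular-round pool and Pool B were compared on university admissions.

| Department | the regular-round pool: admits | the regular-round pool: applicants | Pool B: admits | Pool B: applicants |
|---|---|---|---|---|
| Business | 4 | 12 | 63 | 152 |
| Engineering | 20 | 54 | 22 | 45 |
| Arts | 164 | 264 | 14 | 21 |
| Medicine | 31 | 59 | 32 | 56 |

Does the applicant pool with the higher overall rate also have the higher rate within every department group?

No

Business: the regular-round pool 4/12 = 33.3%, Pool B 63/152 = 41.4% → Pool B
Engineering: the regular-round pool 20/54 = 37.0%, Pool B 22/45 = 48.9% → Pool B
Arts: the regular-round pool 164/264 = 62.1%, Pool B 14/21 = 66.7% → Pool B
Medicine: the regular-round pool 31/59 = 52.5%, Pool B 32/56 = 57.1% → Pool B
Overall: the regular-round pool 219/389 = 56.3%, Pool B 131/274 = 47.8% → the regular-round pool
Pool B wins each department group but the regular-round pool wins overall — the comparison reverses. Pool B's applicants skew toward Business, which has a lower base rate.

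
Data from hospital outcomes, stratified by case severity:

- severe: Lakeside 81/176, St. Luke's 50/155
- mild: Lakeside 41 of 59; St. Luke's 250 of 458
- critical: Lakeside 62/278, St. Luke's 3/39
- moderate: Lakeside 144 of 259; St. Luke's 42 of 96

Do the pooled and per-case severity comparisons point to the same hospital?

Severe: Lakeside 81/176 = 46.0%, St. Luke's 50/155 = 32.3% → Lakeside
Mild: Lakeside 41/59 = 69.5%, St. Luke's 250/458 = 54.6% → Lakeside
Critical: Lakeside 62/278 = 22.3%, St. Luke's 3/39 = 7.7% → Lakeside
Moderate: Lakeside 144/259 = 55.6%, St. Luke's 42/96 = 43.8% → Lakeside
Overall: Lakeside 328/772 = 42.5%, St. Luke's 345/748 = 46.1% → St. Luke's
Lakeside wins each case group but St. Luke's wins overall — the comparison reverses. Lakeside's patients skew toward critical, which has a lower base rate.

No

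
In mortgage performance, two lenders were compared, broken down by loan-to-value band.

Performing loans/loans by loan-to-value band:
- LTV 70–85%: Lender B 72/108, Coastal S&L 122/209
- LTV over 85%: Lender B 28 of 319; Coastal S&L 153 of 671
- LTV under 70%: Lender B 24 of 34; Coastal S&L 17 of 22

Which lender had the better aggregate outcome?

LTV 70–85%: Lender B 72/108 = 66.7%, Coastal S&L 122/209 = 58.4% → Lender B
LTV over 85%: Lender B 28/319 = 8.8%, Coastal S&L 153/671 = 22.8% → Coastal S&L
LTV under 70%: Lender B 24/34 = 70.6%, Coastal S&L 17/22 = 77.3% → Coastal S&L
Overall: Lender B 124/461 = 26.9%, Coastal S&L 292/902 = 32.4% → Coastal S&L
(Neither sweeps every loan-to-value group, but Coastal S&L has the higher pooled rate.)

Coastal S&L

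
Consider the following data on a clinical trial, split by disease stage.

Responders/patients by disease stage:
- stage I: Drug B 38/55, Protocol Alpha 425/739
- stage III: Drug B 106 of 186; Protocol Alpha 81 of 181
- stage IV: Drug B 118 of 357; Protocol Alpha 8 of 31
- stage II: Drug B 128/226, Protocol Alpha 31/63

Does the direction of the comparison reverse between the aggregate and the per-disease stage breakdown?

Stage I: Drug B 38/55 = 69.1%, Protocol Alpha 425/739 = 57.5% → Drug B
Stage III: Drug B 106/186 = 57.0%, Protocol Alpha 81/181 = 44.8% → Drug B
Stage IV: Drug B 118/357 = 33.1%, Protocol Alpha 8/31 = 25.8% → Drug B
Stage II: Drug B 128/226 = 56.6%, Protocol Alpha 31/63 = 49.2% → Drug B
Overall: Drug B 390/824 = 47.3%, Protocol Alpha 545/1014 = 53.7% → Protocol Alpha
Drug B wins each disease group but Protocol Alpha wins overall — the comparison reverses. Drug B's patients skew toward stage IV, which has a lower base rate.

Yes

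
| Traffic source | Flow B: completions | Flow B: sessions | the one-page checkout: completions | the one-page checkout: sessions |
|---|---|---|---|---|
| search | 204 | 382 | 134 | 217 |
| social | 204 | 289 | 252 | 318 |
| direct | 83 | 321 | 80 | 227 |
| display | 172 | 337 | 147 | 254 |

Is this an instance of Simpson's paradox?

No

Search: Flow B 204/382 = 53.4%, the one-page checkout 134/217 = 61.8% → the one-page checkout
Social: Flow B 204/289 = 70.6%, the one-page checkout 252/318 = 79.2% → the one-page checkout
Direct: Flow B 83/321 = 25.9%, the one-page checkout 80/227 = 35.2% → the one-page checkout
Display: Flow B 172/337 = 51.0%, the one-page checkout 147/254 = 57.9% → the one-page checkout
Overall: Flow B 663/1329 = 49.9%, the one-page checkout 613/1016 = 60.3% → the one-page checkout
The one-page checkout wins overall and in every traffic group — no reversal.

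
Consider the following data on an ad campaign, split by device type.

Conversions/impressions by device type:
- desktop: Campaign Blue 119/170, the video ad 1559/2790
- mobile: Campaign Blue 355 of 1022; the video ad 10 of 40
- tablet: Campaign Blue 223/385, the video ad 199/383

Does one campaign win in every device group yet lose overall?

Yes

Desktop: Campaign Blue 119/170 = 70.0%, the video ad 1559/2790 = 55.9% → Campaign Blue
Mobile: Campaign Blue 355/1022 = 34.7%, the video ad 10/40 = 25.0% → Campaign Blue
Tablet: Campaign Blue 223/385 = 57.9%, the video ad 199/383 = 52.0% → Campaign Blue
Overall: Campaign Blue 697/1577 = 44.2%, the video ad 1768/3213 = 55.0% → the video ad
Campaign Blue wins each device group but the video ad wins overall — the comparison reverses. Campaign Blue's impressions skew toward mobile, which has a lower base rate.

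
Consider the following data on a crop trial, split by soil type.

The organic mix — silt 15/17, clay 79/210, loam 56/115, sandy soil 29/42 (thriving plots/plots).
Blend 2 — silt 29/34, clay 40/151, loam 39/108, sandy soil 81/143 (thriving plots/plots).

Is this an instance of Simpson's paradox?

No

Silt: the organic mix 15/17 = 88.2%, Blend 2 29/34 = 85.3% → the organic mix
Clay: the organic mix 79/210 = 37.6%, Blend 2 40/151 = 26.5% → the organic mix
Loam: the organic mix 56/115 = 48.7%, Blend 2 39/108 = 36.1% → the organic mix
Sandy soil: the organic mix 29/42 = 69.0%, Blend 2 81/143 = 56.6% → the organic mix
Overall: the organic mix 179/384 = 46.6%, Blend 2 189/436 = 43.3% → the organic mix
The organic mix wins overall and in every soil group — no reversal.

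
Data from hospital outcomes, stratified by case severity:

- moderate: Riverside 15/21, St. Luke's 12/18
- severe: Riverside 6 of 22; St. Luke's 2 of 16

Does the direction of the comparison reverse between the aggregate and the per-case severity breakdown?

Moderate: Riverside 15/21 = 71.4%, St. Luke's 12/18 = 66.7% → Riverside
Severe: Riverside 6/22 = 27.3%, St. Luke's 2/16 = 12.5% → Riverside
Overall: Riverside 21/43 = 48.8%, St. Luke's 14/34 = 41.2% → Riverside
Riverside wins overall and in every case group — no reversal.

No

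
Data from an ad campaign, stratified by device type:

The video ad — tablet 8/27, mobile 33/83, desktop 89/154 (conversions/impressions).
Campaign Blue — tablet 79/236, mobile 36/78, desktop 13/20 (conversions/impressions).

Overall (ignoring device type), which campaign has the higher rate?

the video ad

Tablet: the video ad 8/27 = 29.6%, Campaign Blue 79/236 = 33.5% → Campaign Blue
Mobile: the video ad 33/83 = 39.8%, Campaign Blue 36/78 = 46.2% → Campaign Blue
Desktop: the video ad 89/154 = 57.8%, Campaign Blue 13/20 = 65.0% → Campaign Blue
Overall: the video ad 130/264 = 49.2%, Campaign Blue 128/334 = 38.3% → the video ad
(Campaign Blue wins every device group but the video ad wins overall — Campaign Blue's impressions skew toward the low-rate tablet group.)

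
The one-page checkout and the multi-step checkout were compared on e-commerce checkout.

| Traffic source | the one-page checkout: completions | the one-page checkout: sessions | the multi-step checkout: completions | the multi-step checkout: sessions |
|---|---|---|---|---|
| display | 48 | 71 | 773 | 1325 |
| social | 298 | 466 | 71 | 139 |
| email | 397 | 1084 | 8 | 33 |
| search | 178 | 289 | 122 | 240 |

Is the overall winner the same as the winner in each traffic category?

No

Display: the one-page checkout 48/71 = 67.6%, the multi-step checkout 773/1325 = 58.3% → the one-page checkout
Social: the one-page checkout 298/466 = 63.9%, the multi-step checkout 71/139 = 51.1% → the one-page checkout
Email: the one-page checkout 397/1084 = 36.6%, the multi-step checkout 8/33 = 24.2% → the one-page checkout
Search: the one-page checkout 178/289 = 61.6%, the multi-step checkout 122/240 = 50.8% → the one-page checkout
Overall: the one-page checkout 921/1910 = 48.2%, the multi-step checkout 974/1737 = 56.1% → the multi-step checkout
The one-page checkout wins each traffic group but the multi-step checkout wins overall — the comparison reverses. The one-page checkout's sessions skew toward email, which has a lower base rate.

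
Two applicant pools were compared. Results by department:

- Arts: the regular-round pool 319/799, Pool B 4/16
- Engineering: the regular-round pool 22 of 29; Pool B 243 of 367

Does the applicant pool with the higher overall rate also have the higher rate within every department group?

No

Arts: the regular-round pool 319/799 = 39.9%, Pool B 4/16 = 25.0% → the regular-round pool
Engineering: the regular-round pool 22/29 = 75.9%, Pool B 243/367 = 66.2% → the regular-round pool
Overall: the regular-round pool 341/828 = 41.2%, Pool B 247/383 = 64.5% → Pool B
The regular-round pool wins each department group but Pool B wins overall — the comparison reverses. The regular-round pool's applicants skew toward Arts, which has a lower base rate.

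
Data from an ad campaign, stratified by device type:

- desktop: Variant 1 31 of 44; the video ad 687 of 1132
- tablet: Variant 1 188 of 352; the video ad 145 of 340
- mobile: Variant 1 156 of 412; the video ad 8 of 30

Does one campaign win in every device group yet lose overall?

Desktop: Variant 1 31/44 = 70.5%, the video ad 687/1132 = 60.7% → Variant 1
Tablet: Variant 1 188/352 = 53.4%, the video ad 145/340 = 42.6% → Variant 1
Mobile: Variant 1 156/412 = 37.9%, the video ad 8/30 = 26.7% → Variant 1
Overall: Variant 1 375/808 = 46.4%, the video ad 840/1502 = 55.9% → the video ad
Variant 1 wins each device group but the video ad wins overall — the comparison reverses. Variant 1's impressions skew toward mobile, which has a lower base rate.

Yes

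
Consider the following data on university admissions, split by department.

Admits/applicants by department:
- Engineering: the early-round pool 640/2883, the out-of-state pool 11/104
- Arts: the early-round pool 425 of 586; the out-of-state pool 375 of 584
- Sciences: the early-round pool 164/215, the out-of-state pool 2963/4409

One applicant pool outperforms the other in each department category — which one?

Engineering: the early-round pool 640/2883 = 22.2%, the out-of-state pool 11/104 = 10.6% → the early-round pool
Arts: the early-round pool 425/586 = 72.5%, the out-of-state pool 375/584 = 64.2% → the early-round pool
Sciences: the early-round pool 164/215 = 76.3%, the out-of-state pool 2963/4409 = 67.2% → the early-round pool
The early-round pool has the higher rate in all 3 groups.

the early-round pool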